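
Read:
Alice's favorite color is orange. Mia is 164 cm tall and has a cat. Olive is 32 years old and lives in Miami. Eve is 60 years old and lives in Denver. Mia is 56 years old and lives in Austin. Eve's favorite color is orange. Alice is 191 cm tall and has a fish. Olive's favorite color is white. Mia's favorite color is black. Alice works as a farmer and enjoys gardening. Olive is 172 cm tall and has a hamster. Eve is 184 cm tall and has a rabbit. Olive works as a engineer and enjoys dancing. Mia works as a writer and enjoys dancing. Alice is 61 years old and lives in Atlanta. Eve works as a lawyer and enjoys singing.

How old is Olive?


Olive is 32 years old

32


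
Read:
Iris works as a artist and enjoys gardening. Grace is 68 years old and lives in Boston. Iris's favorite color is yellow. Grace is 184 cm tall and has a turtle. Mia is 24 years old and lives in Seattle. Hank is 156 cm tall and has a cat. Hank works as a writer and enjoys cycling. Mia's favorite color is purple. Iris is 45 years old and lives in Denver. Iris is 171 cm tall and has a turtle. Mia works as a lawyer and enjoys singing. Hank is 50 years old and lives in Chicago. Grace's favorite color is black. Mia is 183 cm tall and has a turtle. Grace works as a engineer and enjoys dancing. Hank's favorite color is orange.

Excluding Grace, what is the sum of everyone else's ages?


Sum (excluding Grace): 119

119


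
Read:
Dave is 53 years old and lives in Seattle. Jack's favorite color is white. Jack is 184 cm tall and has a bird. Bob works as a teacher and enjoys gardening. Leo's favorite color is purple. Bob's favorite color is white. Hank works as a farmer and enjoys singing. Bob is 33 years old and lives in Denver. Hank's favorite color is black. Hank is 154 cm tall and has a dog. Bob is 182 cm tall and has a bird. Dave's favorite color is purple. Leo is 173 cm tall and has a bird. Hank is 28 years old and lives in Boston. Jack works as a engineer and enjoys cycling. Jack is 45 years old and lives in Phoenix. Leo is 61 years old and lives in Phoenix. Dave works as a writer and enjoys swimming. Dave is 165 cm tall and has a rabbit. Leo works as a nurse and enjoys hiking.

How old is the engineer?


The engineer is Jack, age 45

45


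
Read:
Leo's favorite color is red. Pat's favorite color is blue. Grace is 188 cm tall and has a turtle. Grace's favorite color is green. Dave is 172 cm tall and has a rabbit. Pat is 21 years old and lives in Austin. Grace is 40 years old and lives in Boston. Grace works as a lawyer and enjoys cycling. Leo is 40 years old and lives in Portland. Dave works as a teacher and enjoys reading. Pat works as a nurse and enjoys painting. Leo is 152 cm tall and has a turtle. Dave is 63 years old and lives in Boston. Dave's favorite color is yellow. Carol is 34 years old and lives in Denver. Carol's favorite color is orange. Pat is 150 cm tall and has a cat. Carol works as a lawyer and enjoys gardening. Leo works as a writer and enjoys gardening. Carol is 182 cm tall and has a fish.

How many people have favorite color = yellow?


Count: 1

1


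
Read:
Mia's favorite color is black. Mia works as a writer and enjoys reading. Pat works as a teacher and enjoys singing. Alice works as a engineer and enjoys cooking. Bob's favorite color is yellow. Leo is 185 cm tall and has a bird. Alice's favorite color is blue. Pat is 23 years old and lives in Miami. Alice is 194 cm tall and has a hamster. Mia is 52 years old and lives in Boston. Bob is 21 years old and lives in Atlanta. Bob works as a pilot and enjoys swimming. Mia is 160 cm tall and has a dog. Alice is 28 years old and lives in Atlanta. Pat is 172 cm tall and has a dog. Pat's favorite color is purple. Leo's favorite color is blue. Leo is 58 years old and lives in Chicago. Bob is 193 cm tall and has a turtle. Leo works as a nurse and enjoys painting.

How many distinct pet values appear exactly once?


Unique pet values: 3

3


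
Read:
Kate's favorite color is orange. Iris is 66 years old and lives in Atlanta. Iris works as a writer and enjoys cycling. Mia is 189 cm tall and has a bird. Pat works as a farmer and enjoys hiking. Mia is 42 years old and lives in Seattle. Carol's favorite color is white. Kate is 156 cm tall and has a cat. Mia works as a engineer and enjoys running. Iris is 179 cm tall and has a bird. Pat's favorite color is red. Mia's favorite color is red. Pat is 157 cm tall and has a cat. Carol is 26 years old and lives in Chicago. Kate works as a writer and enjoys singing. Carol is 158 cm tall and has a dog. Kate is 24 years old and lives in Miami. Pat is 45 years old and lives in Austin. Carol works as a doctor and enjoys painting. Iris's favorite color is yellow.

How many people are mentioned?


People: Kate, Pat, Iris, Mia, Carol. Count = 5

5


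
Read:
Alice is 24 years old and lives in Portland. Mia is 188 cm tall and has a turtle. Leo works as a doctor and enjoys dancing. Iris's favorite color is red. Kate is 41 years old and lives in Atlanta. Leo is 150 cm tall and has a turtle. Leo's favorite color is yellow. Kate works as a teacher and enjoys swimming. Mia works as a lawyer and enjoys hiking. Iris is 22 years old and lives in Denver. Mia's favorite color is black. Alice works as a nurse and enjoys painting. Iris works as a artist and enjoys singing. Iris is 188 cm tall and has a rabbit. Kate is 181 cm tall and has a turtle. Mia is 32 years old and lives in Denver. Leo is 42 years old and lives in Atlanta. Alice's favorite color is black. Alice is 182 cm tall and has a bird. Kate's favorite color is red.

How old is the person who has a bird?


Person with bird is Alice, age 24

24


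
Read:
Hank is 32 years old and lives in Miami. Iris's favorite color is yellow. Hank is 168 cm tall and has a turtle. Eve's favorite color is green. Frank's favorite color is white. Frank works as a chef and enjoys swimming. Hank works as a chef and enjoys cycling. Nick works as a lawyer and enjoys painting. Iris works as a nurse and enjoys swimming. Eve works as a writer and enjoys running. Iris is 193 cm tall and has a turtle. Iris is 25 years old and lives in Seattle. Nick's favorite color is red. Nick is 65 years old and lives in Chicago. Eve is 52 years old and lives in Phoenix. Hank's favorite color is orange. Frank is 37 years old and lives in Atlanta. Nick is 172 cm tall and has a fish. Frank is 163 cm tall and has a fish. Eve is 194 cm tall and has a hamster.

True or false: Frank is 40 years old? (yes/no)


Frank is actually 37. no

no


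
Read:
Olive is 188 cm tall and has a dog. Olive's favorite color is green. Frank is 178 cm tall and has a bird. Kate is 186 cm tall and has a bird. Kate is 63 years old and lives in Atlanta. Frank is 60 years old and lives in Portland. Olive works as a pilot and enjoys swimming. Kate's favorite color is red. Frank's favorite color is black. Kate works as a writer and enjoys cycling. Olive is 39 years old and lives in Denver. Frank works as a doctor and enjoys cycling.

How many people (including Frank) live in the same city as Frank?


Frank lives in Portland. Count = 1

1


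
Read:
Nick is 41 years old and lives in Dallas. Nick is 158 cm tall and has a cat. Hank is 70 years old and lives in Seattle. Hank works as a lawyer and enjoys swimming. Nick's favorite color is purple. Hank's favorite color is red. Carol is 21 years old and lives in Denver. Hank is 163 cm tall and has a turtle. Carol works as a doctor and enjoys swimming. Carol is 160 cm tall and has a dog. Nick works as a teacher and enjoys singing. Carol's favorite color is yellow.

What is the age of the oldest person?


Oldest: Hank at 70

70


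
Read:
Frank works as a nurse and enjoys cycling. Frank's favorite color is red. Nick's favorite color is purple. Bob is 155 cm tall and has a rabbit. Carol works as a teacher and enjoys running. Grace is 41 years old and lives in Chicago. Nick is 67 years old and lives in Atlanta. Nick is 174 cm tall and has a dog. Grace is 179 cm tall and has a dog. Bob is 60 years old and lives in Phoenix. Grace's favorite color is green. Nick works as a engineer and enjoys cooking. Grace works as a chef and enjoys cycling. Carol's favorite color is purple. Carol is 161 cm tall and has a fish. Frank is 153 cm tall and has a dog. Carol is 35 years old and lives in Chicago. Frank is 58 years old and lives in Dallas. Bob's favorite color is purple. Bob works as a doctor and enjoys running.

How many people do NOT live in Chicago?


Not in Chicago: 3

3


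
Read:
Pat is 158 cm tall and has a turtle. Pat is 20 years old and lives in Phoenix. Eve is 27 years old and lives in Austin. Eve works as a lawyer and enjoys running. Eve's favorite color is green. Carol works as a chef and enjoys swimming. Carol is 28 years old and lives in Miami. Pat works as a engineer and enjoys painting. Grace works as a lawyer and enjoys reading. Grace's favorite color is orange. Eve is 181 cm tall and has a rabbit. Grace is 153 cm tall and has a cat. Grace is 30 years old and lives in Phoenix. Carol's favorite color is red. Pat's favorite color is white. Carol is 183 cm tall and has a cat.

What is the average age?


Sum=105, n=4, avg=26.25

26.25


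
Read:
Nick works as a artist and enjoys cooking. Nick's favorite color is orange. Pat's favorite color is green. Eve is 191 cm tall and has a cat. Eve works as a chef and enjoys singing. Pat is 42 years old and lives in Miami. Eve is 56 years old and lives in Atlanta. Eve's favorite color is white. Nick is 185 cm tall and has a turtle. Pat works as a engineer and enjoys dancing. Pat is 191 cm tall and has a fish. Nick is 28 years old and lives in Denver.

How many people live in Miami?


Count in Miami: 1

1


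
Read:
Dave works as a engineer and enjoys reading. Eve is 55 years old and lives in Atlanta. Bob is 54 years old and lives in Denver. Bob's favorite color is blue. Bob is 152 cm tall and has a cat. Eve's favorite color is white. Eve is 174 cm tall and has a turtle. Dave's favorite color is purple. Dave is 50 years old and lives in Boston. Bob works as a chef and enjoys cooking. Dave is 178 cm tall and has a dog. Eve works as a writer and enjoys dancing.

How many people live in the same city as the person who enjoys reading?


Person with hobby reading is Dave, city Boston. Count = 1

1


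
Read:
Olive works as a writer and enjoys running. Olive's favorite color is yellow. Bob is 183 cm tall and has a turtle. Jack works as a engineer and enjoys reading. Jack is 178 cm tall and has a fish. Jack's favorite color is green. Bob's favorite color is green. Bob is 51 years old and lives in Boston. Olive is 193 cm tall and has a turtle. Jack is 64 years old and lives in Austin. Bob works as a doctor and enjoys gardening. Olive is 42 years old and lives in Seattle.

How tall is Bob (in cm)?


Bob is 183 cm tall

183


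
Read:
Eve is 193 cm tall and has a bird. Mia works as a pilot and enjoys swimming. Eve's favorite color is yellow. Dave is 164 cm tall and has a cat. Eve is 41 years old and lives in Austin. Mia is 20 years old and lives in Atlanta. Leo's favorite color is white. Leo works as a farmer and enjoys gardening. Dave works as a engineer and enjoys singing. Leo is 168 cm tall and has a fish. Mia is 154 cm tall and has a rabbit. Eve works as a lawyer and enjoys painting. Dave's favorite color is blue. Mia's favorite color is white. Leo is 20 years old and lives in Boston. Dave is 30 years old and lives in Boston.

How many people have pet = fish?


Count: 1

1


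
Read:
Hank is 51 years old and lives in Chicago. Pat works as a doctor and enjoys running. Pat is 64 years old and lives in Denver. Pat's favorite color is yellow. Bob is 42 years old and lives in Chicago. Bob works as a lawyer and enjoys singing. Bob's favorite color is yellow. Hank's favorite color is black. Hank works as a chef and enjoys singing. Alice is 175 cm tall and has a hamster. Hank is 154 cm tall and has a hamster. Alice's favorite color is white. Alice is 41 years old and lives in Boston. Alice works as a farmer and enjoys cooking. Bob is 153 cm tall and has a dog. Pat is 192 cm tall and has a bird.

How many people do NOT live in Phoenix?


Not in Phoenix: 4

4


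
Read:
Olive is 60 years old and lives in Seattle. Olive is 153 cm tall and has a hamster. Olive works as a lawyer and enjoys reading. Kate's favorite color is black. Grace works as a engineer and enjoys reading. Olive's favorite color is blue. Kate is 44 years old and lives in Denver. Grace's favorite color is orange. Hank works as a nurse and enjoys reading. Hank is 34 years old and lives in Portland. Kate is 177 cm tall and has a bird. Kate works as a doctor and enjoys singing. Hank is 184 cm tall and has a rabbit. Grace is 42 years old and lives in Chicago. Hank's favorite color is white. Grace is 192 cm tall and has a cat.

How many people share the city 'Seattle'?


Count: 1

1


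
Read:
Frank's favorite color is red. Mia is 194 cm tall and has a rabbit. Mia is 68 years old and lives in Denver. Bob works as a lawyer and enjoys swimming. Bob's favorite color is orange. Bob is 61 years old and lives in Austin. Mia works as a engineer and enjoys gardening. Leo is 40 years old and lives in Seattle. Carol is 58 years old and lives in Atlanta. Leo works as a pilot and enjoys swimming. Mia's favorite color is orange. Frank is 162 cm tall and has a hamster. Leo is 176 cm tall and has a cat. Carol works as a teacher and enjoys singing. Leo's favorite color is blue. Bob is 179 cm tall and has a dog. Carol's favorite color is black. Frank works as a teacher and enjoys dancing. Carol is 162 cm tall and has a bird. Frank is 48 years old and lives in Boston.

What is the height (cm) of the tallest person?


Tallest: Mia at 194 cm

194


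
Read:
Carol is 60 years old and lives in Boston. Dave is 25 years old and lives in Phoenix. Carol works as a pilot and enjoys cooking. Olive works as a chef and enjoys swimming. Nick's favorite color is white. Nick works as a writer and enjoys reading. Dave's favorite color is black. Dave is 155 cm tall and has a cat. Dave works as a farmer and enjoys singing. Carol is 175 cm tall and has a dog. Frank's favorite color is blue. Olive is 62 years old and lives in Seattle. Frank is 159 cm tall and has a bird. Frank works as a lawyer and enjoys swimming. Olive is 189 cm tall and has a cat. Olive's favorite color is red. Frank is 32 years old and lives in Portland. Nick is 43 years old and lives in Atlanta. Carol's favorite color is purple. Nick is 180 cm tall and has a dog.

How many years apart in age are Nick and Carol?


43 vs 60, diff = 17

17


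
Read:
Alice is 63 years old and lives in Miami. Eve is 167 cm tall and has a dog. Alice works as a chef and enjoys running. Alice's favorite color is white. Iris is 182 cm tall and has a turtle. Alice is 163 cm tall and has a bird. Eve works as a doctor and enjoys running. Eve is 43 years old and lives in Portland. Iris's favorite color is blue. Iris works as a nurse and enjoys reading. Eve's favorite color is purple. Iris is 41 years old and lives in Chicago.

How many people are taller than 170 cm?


Taller than 170: 1

1


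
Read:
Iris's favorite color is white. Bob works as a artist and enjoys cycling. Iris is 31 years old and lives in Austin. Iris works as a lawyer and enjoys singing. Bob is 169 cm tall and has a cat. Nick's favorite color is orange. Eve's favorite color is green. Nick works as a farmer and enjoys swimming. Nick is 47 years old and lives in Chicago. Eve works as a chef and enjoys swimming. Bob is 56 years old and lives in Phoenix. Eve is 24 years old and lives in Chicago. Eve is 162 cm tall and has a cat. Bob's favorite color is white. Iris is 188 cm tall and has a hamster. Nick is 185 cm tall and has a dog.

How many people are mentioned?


People: Bob, Iris, Eve, Nick. Count = 4

4


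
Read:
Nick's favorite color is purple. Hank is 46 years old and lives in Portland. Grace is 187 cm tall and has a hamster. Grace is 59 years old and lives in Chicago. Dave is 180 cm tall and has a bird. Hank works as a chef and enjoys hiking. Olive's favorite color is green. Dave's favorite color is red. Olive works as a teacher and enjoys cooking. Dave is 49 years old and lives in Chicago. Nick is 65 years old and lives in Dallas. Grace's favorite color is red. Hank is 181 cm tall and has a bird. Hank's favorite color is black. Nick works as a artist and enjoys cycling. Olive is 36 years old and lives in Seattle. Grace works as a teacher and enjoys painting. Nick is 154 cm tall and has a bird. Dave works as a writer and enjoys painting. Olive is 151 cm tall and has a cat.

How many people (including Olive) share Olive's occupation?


Olive is a teacher. Count = 2

2


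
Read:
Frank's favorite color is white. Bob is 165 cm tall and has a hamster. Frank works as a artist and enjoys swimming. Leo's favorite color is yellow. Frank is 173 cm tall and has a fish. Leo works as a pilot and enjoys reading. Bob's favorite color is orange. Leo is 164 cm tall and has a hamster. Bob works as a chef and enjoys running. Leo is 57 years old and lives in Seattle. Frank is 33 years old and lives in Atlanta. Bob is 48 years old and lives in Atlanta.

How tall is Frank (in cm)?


Frank is 173 cm tall

173


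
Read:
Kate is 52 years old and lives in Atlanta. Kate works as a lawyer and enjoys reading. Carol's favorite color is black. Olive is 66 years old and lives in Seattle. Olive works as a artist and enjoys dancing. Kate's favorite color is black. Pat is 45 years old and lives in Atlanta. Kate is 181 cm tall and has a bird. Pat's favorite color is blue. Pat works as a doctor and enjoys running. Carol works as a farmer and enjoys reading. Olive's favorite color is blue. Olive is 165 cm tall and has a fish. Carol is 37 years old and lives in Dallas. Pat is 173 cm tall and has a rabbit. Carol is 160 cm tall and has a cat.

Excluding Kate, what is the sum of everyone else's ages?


Sum (excluding Kate): 148

148


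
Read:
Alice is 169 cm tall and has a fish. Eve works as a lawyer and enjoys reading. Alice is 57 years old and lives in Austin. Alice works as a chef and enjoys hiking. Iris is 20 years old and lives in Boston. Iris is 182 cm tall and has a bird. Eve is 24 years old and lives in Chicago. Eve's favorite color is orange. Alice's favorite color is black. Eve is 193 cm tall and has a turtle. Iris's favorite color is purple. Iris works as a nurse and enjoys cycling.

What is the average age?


Sum=101, n=3, avg=33.67

33.67


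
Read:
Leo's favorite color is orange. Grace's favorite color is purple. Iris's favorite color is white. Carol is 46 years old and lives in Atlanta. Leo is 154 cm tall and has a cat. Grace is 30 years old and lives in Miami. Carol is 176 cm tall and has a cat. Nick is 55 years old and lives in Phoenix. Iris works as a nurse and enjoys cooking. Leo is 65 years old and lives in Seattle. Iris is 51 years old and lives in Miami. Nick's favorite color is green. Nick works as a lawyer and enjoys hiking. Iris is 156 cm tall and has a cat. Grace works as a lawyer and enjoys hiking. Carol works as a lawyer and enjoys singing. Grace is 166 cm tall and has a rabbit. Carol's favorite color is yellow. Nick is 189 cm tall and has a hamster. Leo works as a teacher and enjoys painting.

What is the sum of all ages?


30+51+46+65+55 = 247

247


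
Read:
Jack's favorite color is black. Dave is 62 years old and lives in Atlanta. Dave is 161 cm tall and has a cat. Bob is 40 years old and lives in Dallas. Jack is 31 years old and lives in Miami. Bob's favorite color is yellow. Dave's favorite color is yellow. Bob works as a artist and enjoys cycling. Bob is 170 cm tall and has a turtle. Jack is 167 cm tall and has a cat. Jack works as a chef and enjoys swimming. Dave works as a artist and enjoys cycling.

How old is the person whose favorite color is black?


Person with favorite color=black is Jack, age 31

31


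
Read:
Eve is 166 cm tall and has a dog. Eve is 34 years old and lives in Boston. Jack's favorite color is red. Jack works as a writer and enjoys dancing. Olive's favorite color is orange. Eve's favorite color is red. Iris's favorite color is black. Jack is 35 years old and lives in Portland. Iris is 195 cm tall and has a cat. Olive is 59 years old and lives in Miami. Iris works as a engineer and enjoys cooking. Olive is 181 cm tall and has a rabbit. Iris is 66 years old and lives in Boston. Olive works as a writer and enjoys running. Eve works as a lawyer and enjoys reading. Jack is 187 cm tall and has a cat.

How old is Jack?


Jack is 35 years old

35


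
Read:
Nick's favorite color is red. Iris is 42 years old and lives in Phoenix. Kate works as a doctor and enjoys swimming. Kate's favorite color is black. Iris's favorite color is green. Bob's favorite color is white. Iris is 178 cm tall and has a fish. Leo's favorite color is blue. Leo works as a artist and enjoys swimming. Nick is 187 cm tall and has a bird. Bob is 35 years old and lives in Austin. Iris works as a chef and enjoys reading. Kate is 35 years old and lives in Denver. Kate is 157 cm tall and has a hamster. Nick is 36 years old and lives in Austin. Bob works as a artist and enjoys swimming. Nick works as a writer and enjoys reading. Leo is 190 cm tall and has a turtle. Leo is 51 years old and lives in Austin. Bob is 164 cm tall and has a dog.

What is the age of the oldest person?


Oldest: Leo at 51

51


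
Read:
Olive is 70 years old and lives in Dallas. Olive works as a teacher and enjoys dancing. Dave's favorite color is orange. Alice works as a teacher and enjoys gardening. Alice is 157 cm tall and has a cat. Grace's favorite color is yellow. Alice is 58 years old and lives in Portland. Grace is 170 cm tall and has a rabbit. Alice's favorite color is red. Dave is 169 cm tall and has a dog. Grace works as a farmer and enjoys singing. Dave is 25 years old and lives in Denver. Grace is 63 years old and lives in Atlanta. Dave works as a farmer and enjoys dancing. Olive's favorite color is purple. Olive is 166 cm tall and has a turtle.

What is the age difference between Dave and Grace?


|25 - 63| = 38

38


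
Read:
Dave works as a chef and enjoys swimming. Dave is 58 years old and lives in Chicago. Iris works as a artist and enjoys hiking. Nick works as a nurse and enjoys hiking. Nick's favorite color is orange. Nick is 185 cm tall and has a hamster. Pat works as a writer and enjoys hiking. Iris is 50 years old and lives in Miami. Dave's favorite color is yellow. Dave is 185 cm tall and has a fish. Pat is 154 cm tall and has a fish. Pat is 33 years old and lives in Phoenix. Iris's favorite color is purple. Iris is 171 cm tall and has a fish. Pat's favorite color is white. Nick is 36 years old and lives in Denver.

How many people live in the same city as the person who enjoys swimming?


Person with hobby swimming is Dave, city Chicago. Count = 1

1


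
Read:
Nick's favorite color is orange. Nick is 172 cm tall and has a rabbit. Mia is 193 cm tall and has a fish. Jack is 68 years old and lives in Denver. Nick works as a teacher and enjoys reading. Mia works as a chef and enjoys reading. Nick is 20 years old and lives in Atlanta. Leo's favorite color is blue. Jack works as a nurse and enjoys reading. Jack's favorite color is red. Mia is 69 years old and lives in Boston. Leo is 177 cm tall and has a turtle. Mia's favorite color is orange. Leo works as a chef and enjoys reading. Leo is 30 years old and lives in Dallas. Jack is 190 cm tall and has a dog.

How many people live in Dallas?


Count in Dallas: 1

1


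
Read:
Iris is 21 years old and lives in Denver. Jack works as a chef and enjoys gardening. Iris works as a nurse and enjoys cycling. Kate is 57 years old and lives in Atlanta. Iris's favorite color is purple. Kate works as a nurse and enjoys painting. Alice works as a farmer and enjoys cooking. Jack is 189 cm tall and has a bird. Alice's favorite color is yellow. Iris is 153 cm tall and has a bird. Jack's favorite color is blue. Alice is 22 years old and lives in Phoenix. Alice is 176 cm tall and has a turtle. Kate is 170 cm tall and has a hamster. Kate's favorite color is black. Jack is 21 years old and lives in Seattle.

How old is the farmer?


The farmer is Alice, age 22

22


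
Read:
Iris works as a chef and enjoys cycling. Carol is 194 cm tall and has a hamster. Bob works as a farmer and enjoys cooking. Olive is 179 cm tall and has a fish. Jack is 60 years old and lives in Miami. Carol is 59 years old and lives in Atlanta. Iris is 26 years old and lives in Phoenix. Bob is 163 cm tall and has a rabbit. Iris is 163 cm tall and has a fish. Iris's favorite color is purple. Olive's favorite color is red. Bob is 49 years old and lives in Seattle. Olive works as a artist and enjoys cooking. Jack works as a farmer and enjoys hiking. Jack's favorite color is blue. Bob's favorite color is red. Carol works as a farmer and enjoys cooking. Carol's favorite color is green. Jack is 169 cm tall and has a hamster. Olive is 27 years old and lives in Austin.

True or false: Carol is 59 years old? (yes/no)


Carol is actually 59. yes

yes


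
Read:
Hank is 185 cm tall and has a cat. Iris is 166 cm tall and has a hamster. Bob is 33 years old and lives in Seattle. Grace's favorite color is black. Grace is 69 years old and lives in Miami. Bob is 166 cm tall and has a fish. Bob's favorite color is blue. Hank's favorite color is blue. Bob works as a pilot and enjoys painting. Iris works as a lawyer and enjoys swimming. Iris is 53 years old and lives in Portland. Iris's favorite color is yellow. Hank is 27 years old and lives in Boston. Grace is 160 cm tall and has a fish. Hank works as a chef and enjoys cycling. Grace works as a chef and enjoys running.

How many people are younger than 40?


Filter: 2

2


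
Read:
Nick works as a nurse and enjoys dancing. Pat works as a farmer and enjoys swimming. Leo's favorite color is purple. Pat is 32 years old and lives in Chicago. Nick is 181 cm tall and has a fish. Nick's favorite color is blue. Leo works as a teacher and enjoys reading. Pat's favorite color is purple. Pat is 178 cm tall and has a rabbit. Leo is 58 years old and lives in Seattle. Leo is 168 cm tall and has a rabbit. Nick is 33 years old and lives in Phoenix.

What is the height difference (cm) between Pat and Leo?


|178 - 168| = 10

10


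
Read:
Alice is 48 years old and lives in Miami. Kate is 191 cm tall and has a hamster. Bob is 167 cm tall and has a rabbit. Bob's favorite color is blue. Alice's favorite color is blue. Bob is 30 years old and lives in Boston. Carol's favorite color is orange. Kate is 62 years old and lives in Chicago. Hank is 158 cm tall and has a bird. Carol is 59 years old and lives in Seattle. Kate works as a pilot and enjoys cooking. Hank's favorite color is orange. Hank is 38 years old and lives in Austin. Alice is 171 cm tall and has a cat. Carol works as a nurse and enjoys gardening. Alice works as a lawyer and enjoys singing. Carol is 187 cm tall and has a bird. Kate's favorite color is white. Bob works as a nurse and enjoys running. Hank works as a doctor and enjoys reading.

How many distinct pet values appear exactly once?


Unique pet values: 3

3


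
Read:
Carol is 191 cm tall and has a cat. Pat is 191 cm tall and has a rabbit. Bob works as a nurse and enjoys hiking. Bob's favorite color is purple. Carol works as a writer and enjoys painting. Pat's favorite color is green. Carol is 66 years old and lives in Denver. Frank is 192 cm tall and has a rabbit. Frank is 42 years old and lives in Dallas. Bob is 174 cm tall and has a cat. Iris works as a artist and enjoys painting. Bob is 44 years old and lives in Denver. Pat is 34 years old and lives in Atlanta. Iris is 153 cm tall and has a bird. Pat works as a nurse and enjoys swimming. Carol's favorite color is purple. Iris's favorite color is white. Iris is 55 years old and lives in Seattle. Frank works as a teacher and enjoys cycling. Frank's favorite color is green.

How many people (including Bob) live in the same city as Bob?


Bob lives in Denver. Count = 2

2


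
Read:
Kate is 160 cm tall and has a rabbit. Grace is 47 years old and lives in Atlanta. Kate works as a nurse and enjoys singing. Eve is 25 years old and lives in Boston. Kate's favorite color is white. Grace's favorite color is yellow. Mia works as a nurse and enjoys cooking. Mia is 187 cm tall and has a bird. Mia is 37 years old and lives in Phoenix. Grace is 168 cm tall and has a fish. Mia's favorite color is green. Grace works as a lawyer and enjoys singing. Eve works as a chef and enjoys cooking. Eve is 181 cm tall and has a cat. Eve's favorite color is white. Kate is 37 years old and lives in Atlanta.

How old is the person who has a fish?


Person with fish is Grace, age 47

47


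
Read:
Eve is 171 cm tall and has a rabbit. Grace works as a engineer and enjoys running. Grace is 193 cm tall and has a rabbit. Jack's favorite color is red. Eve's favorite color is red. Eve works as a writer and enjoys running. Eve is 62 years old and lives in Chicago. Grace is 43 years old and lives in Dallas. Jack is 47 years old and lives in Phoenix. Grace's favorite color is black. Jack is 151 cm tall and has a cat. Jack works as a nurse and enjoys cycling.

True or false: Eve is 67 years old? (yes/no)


Eve is actually 62. no

no


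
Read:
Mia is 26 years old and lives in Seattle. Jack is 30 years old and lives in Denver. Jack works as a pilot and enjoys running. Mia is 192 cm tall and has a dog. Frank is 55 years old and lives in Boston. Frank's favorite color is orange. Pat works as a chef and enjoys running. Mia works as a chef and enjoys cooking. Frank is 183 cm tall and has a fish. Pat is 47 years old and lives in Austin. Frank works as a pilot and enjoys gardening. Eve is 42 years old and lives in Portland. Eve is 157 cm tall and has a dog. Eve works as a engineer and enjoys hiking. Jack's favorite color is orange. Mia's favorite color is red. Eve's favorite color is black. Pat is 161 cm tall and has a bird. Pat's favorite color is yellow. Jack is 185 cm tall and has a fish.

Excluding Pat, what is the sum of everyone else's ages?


Sum (excluding Pat): 153

153


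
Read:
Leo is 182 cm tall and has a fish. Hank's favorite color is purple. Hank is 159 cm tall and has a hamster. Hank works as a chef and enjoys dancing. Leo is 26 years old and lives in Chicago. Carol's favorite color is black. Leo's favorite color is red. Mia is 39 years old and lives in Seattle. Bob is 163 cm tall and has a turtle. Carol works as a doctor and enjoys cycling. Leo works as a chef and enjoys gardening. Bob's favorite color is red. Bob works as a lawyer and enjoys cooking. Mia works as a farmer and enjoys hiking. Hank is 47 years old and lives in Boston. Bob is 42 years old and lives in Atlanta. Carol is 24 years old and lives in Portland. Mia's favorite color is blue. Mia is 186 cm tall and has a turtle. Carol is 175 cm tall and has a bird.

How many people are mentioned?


People: Bob, Carol, Mia, Leo, Hank. Count = 5

5


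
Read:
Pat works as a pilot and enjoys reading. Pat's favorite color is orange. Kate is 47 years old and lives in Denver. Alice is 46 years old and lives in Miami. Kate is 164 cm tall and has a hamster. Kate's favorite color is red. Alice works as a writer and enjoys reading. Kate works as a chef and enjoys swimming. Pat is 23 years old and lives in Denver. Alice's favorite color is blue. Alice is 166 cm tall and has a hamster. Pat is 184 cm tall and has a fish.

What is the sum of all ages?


47+23+46 = 116

116


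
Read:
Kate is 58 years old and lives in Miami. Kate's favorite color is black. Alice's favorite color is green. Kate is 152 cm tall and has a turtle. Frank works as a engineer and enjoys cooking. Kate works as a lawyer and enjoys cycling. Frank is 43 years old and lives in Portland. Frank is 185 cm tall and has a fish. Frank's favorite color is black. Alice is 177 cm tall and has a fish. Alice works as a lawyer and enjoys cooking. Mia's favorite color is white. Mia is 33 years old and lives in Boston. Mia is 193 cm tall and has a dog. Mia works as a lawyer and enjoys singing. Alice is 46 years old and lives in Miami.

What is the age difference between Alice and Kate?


|46 - 58| = 12

12


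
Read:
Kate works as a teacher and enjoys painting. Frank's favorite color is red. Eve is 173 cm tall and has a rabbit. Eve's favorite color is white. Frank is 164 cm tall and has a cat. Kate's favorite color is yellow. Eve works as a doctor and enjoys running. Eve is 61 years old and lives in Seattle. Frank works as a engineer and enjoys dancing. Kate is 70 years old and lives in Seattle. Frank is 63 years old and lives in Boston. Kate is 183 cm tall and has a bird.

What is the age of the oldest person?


Oldest: Kate at 70

70


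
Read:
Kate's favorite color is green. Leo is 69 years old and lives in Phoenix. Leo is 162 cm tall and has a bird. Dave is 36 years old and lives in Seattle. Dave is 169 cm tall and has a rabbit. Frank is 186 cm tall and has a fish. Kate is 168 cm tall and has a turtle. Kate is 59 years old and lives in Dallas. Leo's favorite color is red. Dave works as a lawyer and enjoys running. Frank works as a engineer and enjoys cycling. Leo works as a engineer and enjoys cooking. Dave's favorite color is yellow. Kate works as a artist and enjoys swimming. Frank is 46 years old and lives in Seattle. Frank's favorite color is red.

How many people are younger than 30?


Filter: 0

0


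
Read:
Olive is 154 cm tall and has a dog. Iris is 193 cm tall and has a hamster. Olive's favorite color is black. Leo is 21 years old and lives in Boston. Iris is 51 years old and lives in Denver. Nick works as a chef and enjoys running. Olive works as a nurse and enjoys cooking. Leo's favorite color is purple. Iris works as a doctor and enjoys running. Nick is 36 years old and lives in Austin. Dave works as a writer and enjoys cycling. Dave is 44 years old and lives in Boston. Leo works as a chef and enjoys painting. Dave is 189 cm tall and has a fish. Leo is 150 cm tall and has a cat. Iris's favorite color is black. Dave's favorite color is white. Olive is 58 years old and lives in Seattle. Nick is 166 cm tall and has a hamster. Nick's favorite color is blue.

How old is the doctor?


The doctor is Iris, age 51

51


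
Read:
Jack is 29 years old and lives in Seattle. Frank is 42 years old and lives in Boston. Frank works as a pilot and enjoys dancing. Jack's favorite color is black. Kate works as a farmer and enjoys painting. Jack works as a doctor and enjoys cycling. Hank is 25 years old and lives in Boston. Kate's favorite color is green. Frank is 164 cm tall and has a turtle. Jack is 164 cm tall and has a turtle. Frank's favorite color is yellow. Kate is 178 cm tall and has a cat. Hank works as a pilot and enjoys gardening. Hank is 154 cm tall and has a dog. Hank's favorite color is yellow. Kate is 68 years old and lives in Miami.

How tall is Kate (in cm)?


Kate is 178 cm tall

178


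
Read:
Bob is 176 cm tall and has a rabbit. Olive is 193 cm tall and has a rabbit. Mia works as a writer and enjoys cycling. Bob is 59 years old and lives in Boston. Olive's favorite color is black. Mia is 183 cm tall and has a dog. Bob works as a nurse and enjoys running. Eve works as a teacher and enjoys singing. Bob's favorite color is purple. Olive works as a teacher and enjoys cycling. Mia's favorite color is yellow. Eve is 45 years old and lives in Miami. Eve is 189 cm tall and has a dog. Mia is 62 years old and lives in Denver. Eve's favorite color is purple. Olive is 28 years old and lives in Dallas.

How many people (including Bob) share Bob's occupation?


Bob is a nurse. Count = 1

1


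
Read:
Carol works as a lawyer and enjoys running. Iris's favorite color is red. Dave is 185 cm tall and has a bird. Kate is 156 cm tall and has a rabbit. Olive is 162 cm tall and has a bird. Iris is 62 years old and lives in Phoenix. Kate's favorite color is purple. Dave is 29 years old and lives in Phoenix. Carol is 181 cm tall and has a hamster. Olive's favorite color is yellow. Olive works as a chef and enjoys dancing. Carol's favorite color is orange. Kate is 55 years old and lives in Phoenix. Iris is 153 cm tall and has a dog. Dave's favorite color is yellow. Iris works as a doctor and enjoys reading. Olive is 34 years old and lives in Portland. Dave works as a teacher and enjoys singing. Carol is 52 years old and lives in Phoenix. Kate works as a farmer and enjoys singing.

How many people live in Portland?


Count in Portland: 1

1


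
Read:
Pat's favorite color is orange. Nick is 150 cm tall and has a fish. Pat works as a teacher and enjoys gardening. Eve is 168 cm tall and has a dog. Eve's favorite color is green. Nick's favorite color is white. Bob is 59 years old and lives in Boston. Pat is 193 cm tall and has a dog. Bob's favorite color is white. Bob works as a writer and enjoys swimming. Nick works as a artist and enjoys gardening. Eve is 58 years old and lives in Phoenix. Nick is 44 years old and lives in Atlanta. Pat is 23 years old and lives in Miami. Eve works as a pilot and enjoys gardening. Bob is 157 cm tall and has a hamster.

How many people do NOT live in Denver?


Not in Denver: 4

4


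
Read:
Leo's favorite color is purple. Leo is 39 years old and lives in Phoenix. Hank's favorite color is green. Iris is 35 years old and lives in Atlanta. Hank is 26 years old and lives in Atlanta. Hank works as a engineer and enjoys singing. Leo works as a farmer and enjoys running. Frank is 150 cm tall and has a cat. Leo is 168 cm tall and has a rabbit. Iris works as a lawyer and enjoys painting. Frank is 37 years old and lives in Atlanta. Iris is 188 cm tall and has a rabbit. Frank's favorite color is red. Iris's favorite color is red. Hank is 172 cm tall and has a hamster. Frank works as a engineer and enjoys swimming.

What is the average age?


Sum=137, n=4, avg=34.25

34.25


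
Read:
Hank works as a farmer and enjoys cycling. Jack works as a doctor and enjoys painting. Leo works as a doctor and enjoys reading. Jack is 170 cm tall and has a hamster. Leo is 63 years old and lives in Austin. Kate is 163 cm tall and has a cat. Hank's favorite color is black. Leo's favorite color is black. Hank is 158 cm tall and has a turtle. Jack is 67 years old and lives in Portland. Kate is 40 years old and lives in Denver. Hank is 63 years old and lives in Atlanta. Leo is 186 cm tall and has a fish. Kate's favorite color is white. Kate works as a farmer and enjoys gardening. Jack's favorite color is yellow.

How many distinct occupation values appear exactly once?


Unique occupation values: 0

0


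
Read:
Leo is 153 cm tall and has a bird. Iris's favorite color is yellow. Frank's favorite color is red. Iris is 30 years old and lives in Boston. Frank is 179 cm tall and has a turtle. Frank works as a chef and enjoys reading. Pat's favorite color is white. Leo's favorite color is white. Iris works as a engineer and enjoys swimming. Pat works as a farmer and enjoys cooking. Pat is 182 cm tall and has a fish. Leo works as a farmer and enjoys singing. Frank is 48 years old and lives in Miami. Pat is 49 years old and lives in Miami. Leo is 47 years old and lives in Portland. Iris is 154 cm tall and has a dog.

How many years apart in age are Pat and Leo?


49 vs 47, diff = 2

2


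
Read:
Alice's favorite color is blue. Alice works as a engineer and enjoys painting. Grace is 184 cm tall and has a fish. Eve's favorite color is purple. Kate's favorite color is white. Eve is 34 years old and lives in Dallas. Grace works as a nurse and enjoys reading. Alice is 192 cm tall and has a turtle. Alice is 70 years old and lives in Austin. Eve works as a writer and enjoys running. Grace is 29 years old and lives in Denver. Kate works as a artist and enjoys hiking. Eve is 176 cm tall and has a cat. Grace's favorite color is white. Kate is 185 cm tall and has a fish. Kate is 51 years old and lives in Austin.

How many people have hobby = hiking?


Count: 1

1


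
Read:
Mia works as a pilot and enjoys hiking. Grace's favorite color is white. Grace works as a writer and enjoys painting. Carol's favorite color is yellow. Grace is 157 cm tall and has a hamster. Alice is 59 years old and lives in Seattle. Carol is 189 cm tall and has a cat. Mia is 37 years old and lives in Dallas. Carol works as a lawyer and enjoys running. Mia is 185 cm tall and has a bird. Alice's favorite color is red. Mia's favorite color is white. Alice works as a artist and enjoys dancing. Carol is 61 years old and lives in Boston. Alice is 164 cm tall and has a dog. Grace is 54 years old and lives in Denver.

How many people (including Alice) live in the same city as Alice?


Alice lives in Seattle. Count = 1

1
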